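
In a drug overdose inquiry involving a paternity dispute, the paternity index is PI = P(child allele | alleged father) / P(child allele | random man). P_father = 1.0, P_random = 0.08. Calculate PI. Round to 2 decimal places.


Paternity Index calculation:
PI = P(allele|father) / P(allele|random)
PI = 1.0 / 0.08
PI = 12.50

12.50


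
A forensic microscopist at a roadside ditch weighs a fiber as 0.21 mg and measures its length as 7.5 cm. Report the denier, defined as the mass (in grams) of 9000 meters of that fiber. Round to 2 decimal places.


Denier calculation:
Mass in grams = 0.21 mg / 1000 = 0.00021 g
Length in meters = 7.5 cm / 100 = 0.075 m
Linear density = mass / length = 0.00021 / 0.075 = 0.0028 g/m
Denier = (g/m) * 9000 = 0.0028 * 9000 = 25.20

25.20


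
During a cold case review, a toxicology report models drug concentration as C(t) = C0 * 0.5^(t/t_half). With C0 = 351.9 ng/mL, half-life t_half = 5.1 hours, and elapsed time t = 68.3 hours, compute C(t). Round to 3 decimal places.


Drug concentration decay:
Number of half-lives = t / t_half = 68.3 / 5.1 = 13.392157
Decay factor = 0.5^13.392157 = 0.00009302
C(t) = 351.9 * 0.00009302 = 0.033 ng/mL

0.033


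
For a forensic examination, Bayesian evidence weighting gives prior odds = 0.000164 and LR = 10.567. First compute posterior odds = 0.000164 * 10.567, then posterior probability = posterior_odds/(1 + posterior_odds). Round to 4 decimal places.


Bayesian evidence evaluation:
Posterior odds = prior_odds * LR = 0.000164 * 10.567 = 0.001732988
Posterior probability = posterior_odds / (1 + posterior_odds)
= 0.001732988 / (1 + 0.001732988)
= 0.001732988 / 1.001732988
= 0.0017

0.0017


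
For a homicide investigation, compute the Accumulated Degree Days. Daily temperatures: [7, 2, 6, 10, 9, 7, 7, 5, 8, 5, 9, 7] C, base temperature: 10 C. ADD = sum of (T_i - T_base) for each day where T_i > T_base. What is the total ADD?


Computing ADD day by day:
Day 1: max(0, 7 - 10) = 0
Day 2: max(0, 2 - 10) = 0
Day 3: max(0, 6 - 10) = 0
Day 4: max(0, 10 - 10) = 0
Day 5: max(0, 9 - 10) = 0
Day 6: max(0, 7 - 10) = 0
Day 7: max(0, 7 - 10) = 0
Day 8: max(0, 5 - 10) = 0
Day 9: max(0, 8 - 10) = 0
Day 10: max(0, 5 - 10) = 0
Day 11: max(0, 9 - 10) = 0
Day 12: max(0, 7 - 10) = 0
Total ADD = 0

0


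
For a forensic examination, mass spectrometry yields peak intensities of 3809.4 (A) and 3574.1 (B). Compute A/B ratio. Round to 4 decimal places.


Spectral peak ratio:
Peak A = 3809.4 counts
Peak B = 3574.1 counts
Ratio = 3809.4 / 3574.1 = 1.0658

1.0658


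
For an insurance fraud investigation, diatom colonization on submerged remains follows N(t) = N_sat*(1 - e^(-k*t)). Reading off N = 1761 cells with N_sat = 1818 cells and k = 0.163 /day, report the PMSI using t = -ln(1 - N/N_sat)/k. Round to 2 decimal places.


PMSI from diatom colonization curve:
N / N_sat = 1761 / 1818 = 0.968647
1 - N/N_sat = 0.031353
ln(1 - N/N_sat) = -3.462445
t = -ln(1 - N/N_sat) / k = -(-3.462445) / 0.163 = 21.24 days

21.24


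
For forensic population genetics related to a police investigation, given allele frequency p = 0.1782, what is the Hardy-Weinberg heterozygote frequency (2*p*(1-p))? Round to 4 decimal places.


Hardy-Weinberg heterozygote frequency:
q = 1 - p = 1 - 0.1782 = 0.8218
2pq = 2 * 0.1782 * 0.8218 = 0.2929

0.2929


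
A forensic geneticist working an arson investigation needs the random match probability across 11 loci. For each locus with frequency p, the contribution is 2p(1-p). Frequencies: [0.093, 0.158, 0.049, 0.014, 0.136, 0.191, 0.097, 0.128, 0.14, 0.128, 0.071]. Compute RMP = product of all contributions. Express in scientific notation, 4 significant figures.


Computing RMP for 11 loci:
Locus 1: 2 * 0.093 * 0.907 = 0.168702
Locus 2: 2 * 0.158 * 0.842 = 0.266072
Locus 3: 2 * 0.049 * 0.951 = 0.093198
Locus 4: 2 * 0.014 * 0.986 = 0.027608
Locus 5: 2 * 0.136 * 0.864 = 0.235008
Locus 6: 2 * 0.191 * 0.809 = 0.309038
Locus 7: 2 * 0.097 * 0.903 = 0.175182
Locus 8: 2 * 0.128 * 0.872 = 0.223232
Locus 9: 2 * 0.14 * 0.86 = 0.2408
Locus 10: 2 * 0.128 * 0.872 = 0.223232
Locus 11: 2 * 0.071 * 0.929 = 0.131918
RMP = 2.326e-09

2.326e-09


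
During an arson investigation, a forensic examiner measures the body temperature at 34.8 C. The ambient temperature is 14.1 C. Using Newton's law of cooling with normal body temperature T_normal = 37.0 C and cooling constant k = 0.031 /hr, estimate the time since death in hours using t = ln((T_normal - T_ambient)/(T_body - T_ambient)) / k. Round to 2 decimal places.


Using Newton's law of cooling:
t = ln((T_normal - T_ambient) / (T_body - T_ambient)) / k
T_normal - T_ambient = 22.9
T_body - T_ambient = 20.7
Ratio = 1.10628
ln(ratio) = 0.101003
t = 0.101003 / 0.031 = 3.26 hours

3.26


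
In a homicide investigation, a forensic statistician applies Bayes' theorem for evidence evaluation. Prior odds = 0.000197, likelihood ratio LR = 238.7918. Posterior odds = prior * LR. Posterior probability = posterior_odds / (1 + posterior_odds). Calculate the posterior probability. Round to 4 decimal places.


Bayesian evidence evaluation:
Posterior odds = prior_odds * LR = 0.000197 * 238.7918 = 0.04704198
Posterior probability = posterior_odds / (1 + posterior_odds)
= 0.04704198 / (1 + 0.04704198)
= 0.04704198 / 1.04704198
= 0.0449

0.0449


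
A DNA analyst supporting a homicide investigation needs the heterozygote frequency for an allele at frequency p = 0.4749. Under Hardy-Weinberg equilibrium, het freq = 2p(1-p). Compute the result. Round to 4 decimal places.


Hardy-Weinberg heterozygote frequency:
q = 1 - p = 1 - 0.4749 = 0.5251
2pq = 2 * 0.4749 * 0.5251 = 0.4987

0.4987


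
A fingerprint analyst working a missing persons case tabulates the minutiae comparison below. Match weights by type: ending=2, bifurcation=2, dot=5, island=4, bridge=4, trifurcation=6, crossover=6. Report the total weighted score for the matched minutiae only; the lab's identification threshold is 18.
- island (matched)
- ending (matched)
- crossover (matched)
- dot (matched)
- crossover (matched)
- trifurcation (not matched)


Weighted minutiae match score:
  island: matched, +4 (running total 4)
  ending: matched, +2 (running total 6)
  crossover: matched, +6 (running total 12)
  dot: matched, +5 (running total 17)
  crossover: matched, +6 (running total 23)
  trifurcation: not matched, +0
Total score = 23
Threshold = 18; verdict = identification

23


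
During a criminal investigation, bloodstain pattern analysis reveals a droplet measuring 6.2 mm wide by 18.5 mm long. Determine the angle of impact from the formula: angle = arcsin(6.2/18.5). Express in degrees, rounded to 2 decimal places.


Blood spatter impact angle calculation:
width / length = 6.2 / 18.5 = 0.335135
angle = arcsin(0.335135)
angle = 19.58 degrees

19.58


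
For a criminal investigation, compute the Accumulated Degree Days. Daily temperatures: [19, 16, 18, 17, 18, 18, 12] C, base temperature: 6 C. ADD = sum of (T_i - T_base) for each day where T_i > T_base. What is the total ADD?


Computing ADD day by day:
Day 1: max(0, 19 - 6) = 13
Day 2: max(0, 16 - 6) = 10
Day 3: max(0, 18 - 6) = 12
Day 4: max(0, 17 - 6) = 11
Day 5: max(0, 18 - 6) = 12
Day 6: max(0, 18 - 6) = 12
Day 7: max(0, 12 - 6) = 6
Total ADD = 76

76


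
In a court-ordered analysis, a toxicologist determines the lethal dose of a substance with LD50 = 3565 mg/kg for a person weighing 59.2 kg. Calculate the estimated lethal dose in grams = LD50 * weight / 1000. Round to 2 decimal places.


Lethal dose calculation:
Lethal dose = LD50 * body_weight / 1000
= 3565 * 59.2 / 1000
= 211048 / 1000
= 211.05 g

211.05


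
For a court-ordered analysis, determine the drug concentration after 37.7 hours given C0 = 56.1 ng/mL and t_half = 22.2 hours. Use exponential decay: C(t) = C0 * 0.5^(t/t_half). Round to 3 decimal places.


Drug concentration decay:
Number of half-lives = t / t_half = 37.7 / 22.2 = 1.698198
Decay factor = 0.5^1.698198 = 0.30817078
C(t) = 56.1 * 0.30817078 = 17.288 ng/mL

17.288


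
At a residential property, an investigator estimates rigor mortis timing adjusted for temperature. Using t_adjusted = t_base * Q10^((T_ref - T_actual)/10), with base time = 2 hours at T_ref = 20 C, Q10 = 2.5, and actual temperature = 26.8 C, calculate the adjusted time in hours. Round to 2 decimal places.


Rigor mortis time adjustment:
Exponent = (T_ref - T_actual) / 10 = (20 - 26.8) / 10 = -0.68
Q10 factor = 2.5^-0.68 = 0.53629
t_adjusted = 2 * 0.53629 = 1.07 hours

1.07


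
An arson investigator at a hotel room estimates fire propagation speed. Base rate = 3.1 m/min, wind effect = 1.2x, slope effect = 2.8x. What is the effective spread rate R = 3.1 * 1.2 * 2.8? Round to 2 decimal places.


Fire spread rate calculation:
R = R0 * wind_factor * slope_factor
= 3.1 * 1.2 * 2.8
= 3.72 * 2.8
= 10.42 m/min

10.42


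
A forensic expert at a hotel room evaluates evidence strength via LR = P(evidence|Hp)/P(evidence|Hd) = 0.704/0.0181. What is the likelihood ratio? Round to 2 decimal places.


Likelihood ratio calculation:
LR = P(E|Hp) / P(E|Hd)
LR = 0.704 / 0.0181
LR = 38.90

38.90


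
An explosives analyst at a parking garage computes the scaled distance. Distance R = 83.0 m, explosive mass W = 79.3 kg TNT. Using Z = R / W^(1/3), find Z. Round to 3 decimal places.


Scaled distance calculation:
W^(1/3) = 79.3^(1/3) = 4.296265
Z = R / W^(1/3) = 83.0 / 4.296265
Z = 19.319 m/kg^(1/3)

19.319


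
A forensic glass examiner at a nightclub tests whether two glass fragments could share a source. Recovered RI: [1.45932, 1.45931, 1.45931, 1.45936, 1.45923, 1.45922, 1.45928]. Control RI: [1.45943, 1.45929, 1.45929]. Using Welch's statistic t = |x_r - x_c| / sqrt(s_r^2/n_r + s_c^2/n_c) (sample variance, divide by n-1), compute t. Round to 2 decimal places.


Welch's t-criterion for glass RI comparison:
Recovered mean = sum / n_r = 10.21503 / 7 = 1.45929
Control mean = sum / n_c = 4.37801 / 3 = 1.4593367
Recovered sample variance s_r^2 = 2.53333e-09
Control sample variance s_c^2 = 6.53333e-09
Welch SE (unpooled) = sqrt(s_r^2/n_r + s_c^2/n_c) = sqrt(3.61905e-10 + 2.17778e-09) = sqrt(2.53969e-09) = 5.03953e-05
|mean_r - mean_c| = 4.66667e-05
t = 4.66667e-05 / 5.03953e-05 = 0.93

0.93


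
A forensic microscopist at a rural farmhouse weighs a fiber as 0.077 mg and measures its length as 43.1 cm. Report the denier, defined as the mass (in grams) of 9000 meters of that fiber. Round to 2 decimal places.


Denier calculation:
Mass in grams = 0.077 mg / 1000 = 0.000077 g
Length in meters = 43.1 cm / 100 = 0.431 m
Linear density = mass / length = 0.000077 / 0.431 = 0.00017865 g/m
Denier = (g/m) * 9000 = 0.00017865 * 9000 = 1.61

1.61


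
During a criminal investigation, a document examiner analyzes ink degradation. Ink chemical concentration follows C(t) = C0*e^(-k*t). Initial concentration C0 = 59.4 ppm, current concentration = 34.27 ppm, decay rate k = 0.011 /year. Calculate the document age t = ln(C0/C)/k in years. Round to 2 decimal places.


Document age estimation:
C0/C = 59.4 / 34.27 = 1.733294
ln(C0/C) = 0.550024
t = 0.550024 / 0.011 = 50.00 years

50.00


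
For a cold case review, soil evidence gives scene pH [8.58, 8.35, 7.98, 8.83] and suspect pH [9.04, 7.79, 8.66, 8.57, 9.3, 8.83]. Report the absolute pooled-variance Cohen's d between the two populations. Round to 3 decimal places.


Pooled-variance Cohen's d for soil pH comparison:
Scene mean = 33.74 / 4 = 8.435
Suspect mean = 52.19 / 6 = 8.698333
Scene sample variance s_s^2 = 0.130433
Suspect sample variance s_c^2 = 0.267817
Pooled variance = ((n_s-1)*s_s^2 + (n_c-1)*s_c^2) / (n_s + n_c - 2) = 0.216298
Pooled SD = sqrt(0.216298) = 0.465078
Mean difference = -0.263333
|d| = |-0.263333| / 0.465078 = 0.566

0.566


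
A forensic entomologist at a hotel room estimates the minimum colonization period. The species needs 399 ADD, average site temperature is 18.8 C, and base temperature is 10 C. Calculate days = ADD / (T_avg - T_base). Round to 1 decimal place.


Insect development time:
Effective temperature = avg_temp - T_base = 18.8 - 10 = 8.8 C
Days = ADD / effective_temp = 399 / 8.8 = 45.3 days

45.3


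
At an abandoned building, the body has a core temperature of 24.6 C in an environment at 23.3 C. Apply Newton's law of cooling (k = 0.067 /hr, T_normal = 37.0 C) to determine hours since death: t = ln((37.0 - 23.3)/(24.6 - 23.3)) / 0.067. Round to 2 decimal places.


Using Newton's law of cooling:
t = ln((T_normal - T_ambient) / (T_body - T_ambient)) / k
T_normal - T_ambient = 13.7
T_body - T_ambient = 1.3
Ratio = 10.538462
ln(ratio) = 2.355032
t = 2.355032 / 0.067 = 35.15 hours

35.15


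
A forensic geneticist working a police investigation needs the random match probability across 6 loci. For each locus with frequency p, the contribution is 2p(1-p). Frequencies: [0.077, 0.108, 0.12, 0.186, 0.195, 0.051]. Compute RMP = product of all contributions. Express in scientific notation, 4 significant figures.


Computing RMP for 6 loci:
Locus 1: 2 * 0.077 * 0.923 = 0.142142
Locus 2: 2 * 0.108 * 0.892 = 0.192672
Locus 3: 2 * 0.12 * 0.88 = 0.2112
Locus 4: 2 * 0.186 * 0.814 = 0.302808
Locus 5: 2 * 0.195 * 0.805 = 0.31395
Locus 6: 2 * 0.051 * 0.949 = 0.096798
RMP = 5.323e-05

5.323e-05


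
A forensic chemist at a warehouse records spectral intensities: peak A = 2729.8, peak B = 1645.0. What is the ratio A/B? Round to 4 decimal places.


Spectral peak ratio:
Peak A = 2729.8 counts
Peak B = 1645.0 counts
Ratio = 2729.8 / 1645.0 = 1.6595

1.6595


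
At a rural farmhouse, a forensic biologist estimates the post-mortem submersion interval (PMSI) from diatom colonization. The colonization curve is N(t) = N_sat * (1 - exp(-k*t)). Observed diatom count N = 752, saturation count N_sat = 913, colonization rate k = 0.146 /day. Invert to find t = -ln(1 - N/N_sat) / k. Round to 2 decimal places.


PMSI from diatom colonization curve:
N / N_sat = 752 / 913 = 0.823658
1 - N/N_sat = 0.176342
ln(1 - N/N_sat) = -1.73533
t = -ln(1 - N/N_sat) / k = -(-1.73533) / 0.146 = 11.89 days

11.89


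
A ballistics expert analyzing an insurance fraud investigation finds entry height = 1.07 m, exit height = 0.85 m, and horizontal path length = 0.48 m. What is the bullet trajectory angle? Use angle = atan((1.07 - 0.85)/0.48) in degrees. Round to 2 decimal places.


Bullet trajectory angle:
Height difference = 1.07 - 0.85 = 0.22 m
angle = atan(0.22 / 0.48)
angle = atan(0.458333)
angle = 24.62 degrees

24.62


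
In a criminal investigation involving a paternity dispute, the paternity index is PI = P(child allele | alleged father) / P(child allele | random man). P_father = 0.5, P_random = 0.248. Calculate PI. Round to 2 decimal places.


Paternity Index calculation:
PI = P(allele|father) / P(allele|random)
PI = 0.5 / 0.248
PI = 2.02

2.02


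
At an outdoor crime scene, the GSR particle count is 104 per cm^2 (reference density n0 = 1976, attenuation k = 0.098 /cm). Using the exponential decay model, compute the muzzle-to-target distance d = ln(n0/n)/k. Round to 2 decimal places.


GSR distance calculation:
n0/n = 1976 / 104 = 19
ln(n0/n) = 2.944439
d = 2.944439 / 0.098 = 30.05 cm

30.05


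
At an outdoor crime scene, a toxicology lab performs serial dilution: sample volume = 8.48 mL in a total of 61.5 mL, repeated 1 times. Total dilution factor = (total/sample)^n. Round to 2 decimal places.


Dilution factor calculation:
Single dilution = V_total / V_sample = 61.5 / 8.48 ≈ 7.252358
Number of dilutions = 1
Total DF = (61.5 / 8.48)^1 (full precision, rounded at the end) = 7.25

7.25


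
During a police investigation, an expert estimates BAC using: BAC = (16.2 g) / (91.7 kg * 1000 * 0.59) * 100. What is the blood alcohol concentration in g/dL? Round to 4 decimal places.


Applying the Widmark formula:
BAC = (dose_g / (body_wt * 1000 * r)) * 100
Denominator = 91.7 * 1000 * 0.59 = 54103
BAC = (16.2 / 54103) * 100
BAC = 0.0299 g/dL

0.0299


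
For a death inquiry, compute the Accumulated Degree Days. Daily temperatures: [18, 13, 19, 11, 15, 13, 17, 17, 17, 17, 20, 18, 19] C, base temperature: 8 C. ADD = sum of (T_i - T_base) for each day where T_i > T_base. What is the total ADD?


Computing ADD day by day:
Day 1: max(0, 18 - 8) = 10
Day 2: max(0, 13 - 8) = 5
Day 3: max(0, 19 - 8) = 11
Day 4: max(0, 11 - 8) = 3
Day 5: max(0, 15 - 8) = 7
Day 6: max(0, 13 - 8) = 5
Day 7: max(0, 17 - 8) = 9
Day 8: max(0, 17 - 8) = 9
Day 9: max(0, 17 - 8) = 9
Day 10: max(0, 17 - 8) = 9
Day 11: max(0, 20 - 8) = 12
Day 12: max(0, 18 - 8) = 10
Day 13: max(0, 19 - 8) = 11
Total ADD = 110

110


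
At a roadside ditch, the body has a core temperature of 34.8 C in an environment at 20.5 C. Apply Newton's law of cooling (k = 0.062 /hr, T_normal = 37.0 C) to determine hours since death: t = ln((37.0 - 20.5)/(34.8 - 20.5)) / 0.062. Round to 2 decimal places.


Using Newton's law of cooling:
t = ln((T_normal - T_ambient) / (T_body - T_ambient)) / k
T_normal - T_ambient = 16.5
T_body - T_ambient = 14.3
Ratio = 1.153846
ln(ratio) = 0.143101
t = 0.143101 / 0.062 = 2.31 hours

2.31


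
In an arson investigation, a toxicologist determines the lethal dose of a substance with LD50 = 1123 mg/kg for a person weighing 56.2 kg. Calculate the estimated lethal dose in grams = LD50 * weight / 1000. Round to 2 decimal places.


Lethal dose calculation:
Lethal dose = LD50 * body_weight / 1000
= 1123 * 56.2 / 1000
= 63112.6 / 1000
= 63.11 g

63.11


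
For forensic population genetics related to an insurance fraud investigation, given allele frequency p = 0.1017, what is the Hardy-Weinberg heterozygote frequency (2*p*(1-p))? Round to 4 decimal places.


Hardy-Weinberg heterozygote frequency:
q = 1 - p = 1 - 0.1017 = 0.8983
2pq = 2 * 0.1017 * 0.8983 = 0.1827

0.1827


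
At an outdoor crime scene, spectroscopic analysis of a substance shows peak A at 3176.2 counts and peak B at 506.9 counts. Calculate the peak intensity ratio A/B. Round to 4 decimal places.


Spectral peak ratio:
Peak A = 3176.2 counts
Peak B = 506.9 counts
Ratio = 3176.2 / 506.9 = 6.2659

6.2659


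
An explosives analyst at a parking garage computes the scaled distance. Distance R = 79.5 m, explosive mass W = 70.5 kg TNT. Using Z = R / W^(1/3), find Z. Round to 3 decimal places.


Scaled distance calculation:
W^(1/3) = 70.5^(1/3) = 4.131075
Z = R / W^(1/3) = 79.5 / 4.131075
Z = 19.244 m/kg^(1/3)

19.244


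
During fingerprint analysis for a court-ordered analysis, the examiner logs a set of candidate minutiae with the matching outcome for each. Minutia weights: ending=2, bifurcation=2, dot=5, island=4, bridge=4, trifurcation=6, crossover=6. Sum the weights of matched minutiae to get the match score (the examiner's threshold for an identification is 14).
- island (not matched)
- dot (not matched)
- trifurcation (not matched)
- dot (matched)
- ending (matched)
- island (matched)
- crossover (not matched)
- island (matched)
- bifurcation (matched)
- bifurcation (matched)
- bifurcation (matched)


Weighted minutiae match score:
  island: not matched, +0
  dot: not matched, +0
  trifurcation: not matched, +0
  dot: matched, +5 (running total 5)
  ending: matched, +2 (running total 7)
  island: matched, +4 (running total 11)
  crossover: not matched, +0
  island: matched, +4 (running total 15)
  bifurcation: matched, +2 (running total 17)
  bifurcation: matched, +2 (running total 19)
  bifurcation: matched, +2 (running total 21)
Total score = 21
Threshold = 14; verdict = identification

21


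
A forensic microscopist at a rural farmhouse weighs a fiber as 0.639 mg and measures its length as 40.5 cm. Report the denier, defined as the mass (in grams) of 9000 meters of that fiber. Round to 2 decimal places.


Denier calculation:
Mass in grams = 0.639 mg / 1000 = 0.000639 g
Length in meters = 40.5 cm / 100 = 0.405 m
Linear density = mass / length = 0.000639 / 0.405 = 0.00157778 g/m
Denier = (g/m) * 9000 = 0.00157778 * 9000 = 14.20

14.20


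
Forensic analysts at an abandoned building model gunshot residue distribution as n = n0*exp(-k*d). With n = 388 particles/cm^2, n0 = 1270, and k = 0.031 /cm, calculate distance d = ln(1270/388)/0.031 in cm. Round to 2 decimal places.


GSR distance calculation:
n0/n = 1270 / 388 = 3.273196
ln(n0/n) = 1.185767
d = 1.185767 / 0.031 = 38.25 cm

38.25


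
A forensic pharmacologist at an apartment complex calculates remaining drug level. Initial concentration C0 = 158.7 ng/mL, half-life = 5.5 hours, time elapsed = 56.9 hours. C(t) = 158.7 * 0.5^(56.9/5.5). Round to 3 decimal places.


Drug concentration decay:
Number of half-lives = t / t_half = 56.9 / 5.5 = 10.345455
Decay factor = 0.5^10.345455 = 0.00076861
C(t) = 158.7 * 0.00076861 = 0.122 ng/mL

0.122


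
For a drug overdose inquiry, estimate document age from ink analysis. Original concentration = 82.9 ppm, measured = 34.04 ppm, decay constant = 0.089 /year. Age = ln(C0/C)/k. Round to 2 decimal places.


Document age estimation:
C0/C = 82.9 / 34.04 = 2.43537
ln(C0/C) = 0.890099
t = 0.890099 / 0.089 = 10.00 years

10.00


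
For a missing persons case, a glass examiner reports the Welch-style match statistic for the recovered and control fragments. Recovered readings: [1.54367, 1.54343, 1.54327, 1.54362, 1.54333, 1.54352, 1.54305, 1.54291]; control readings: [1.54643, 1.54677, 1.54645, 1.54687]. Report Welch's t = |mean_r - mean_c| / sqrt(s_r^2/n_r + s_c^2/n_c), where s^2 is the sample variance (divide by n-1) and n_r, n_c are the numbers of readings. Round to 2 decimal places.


Welch's t-criterion for glass RI comparison:
Recovered mean = sum / n_r = 12.3468 / 8 = 1.54335
Control mean = sum / n_c = 6.18652 / 4 = 1.54663
Recovered sample variance s_r^2 = 7.15714e-08
Control sample variance s_c^2 = 4.98667e-08
Welch SE (unpooled) = sqrt(s_r^2/n_r + s_c^2/n_c) = sqrt(8.94643e-09 + 1.24667e-08) = sqrt(2.14131e-08) = 0.000146332
|mean_r - mean_c| = 0.00328
t = 0.00328 / 0.000146332 = 22.41

22.41


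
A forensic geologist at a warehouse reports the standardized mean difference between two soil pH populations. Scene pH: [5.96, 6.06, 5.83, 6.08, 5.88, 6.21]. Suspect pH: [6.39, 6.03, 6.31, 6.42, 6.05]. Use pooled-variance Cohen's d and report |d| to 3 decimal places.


Pooled-variance Cohen's d for soil pH comparison:
Scene mean = 36.02 / 6 = 6.003333
Suspect mean = 31.2 / 5 = 6.24
Scene sample variance s_s^2 = 0.019787
Suspect sample variance s_c^2 = 0.035
Pooled variance = ((n_s-1)*s_s^2 + (n_c-1)*s_c^2) / (n_s + n_c - 2) = 0.026548
Pooled SD = sqrt(0.026548) = 0.162936
Mean difference = -0.236667
|d| = |-0.236667| / 0.162936 = 1.453

1.453


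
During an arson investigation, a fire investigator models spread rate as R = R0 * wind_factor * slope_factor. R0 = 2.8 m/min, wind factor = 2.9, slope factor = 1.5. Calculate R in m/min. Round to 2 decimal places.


Fire spread rate calculation:
R = R0 * wind_factor * slope_factor
= 2.8 * 2.9 * 1.5
= 8.12 * 1.5
= 12.18 m/min

12.18


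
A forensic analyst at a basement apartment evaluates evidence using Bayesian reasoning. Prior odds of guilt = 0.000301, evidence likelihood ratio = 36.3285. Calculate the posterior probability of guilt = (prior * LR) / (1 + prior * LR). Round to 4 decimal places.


Bayesian evidence evaluation:
Posterior odds = prior_odds * LR = 0.000301 * 36.3285 = 0.01093488
Posterior probability = posterior_odds / (1 + posterior_odds)
= 0.01093488 / (1 + 0.01093488)
= 0.01093488 / 1.01093488
= 0.0108

0.0108


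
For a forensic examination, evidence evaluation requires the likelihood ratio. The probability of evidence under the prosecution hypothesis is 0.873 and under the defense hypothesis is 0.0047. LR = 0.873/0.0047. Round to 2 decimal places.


Likelihood ratio calculation:
LR = P(E|Hp) / P(E|Hd)
LR = 0.873 / 0.0047
LR = 185.74

185.74


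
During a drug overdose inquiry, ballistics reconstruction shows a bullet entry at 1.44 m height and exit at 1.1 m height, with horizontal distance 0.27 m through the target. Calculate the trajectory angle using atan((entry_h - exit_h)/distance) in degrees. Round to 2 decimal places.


Bullet trajectory angle:
Height difference = 1.44 - 1.1 = 0.34 m
angle = atan(0.34 / 0.27)
angle = atan(1.259259)
angle = 51.55 degrees

51.55


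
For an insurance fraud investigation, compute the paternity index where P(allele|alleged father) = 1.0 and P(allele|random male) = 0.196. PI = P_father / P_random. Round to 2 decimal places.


Paternity Index calculation:
PI = P(allele|father) / P(allele|random)
PI = 1.0 / 0.196
PI = 5.10

5.10


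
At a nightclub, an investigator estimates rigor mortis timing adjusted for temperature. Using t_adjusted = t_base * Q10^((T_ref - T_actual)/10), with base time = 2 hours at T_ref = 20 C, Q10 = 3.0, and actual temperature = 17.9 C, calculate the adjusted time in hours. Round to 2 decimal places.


Rigor mortis time adjustment:
Exponent = (T_ref - T_actual) / 10 = (20 - 17.9) / 10 = 0.21
Q10 factor = 3.0^0.21 = 1.25949
t_adjusted = 2 * 1.25949 = 2.52 hours

2.52


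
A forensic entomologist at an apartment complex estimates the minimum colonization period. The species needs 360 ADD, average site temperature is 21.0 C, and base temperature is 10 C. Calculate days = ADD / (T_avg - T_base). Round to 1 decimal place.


Insect development time:
Effective temperature = avg_temp - T_base = 21.0 - 10 = 11.0 C
Days = ADD / effective_temp = 360 / 11.0 = 32.7 days

32.7


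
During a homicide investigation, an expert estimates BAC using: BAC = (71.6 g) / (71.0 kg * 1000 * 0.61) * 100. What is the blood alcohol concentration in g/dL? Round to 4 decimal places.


Applying the Widmark formula:
BAC = (dose_g / (body_wt * 1000 * r)) * 100
Denominator = 71.0 * 1000 * 0.61 = 43310
BAC = (71.6 / 43310) * 100
BAC = 0.1653 g/dL

0.1653


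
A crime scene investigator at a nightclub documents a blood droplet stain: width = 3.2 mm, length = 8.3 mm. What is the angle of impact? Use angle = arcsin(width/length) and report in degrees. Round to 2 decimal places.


Blood spatter impact angle calculation:
width / length = 3.2 / 8.3 = 0.385542
angle = arcsin(0.385542)
angle = 22.68 degrees

22.68


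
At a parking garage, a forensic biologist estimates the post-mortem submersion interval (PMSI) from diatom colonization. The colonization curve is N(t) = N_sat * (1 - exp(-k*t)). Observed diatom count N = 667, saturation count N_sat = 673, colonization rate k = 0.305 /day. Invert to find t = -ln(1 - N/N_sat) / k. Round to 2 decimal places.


PMSI from diatom colonization curve:
N / N_sat = 667 / 673 = 0.991085
1 - N/N_sat = 0.008915
ln(1 - N/N_sat) = -4.72002
t = -ln(1 - N/N_sat) / k = -(-4.72002) / 0.305 = 15.48 days

15.48


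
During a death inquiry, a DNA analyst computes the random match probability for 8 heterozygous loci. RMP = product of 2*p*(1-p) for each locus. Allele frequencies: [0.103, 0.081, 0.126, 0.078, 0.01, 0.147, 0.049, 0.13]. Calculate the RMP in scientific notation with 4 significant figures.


Computing RMP for 8 loci:
Locus 1: 2 * 0.103 * 0.897 = 0.184782
Locus 2: 2 * 0.081 * 0.919 = 0.148878
Locus 3: 2 * 0.126 * 0.874 = 0.220248
Locus 4: 2 * 0.078 * 0.922 = 0.143832
Locus 5: 2 * 0.01 * 0.99 = 0.0198
Locus 6: 2 * 0.147 * 0.853 = 0.250782
Locus 7: 2 * 0.049 * 0.951 = 0.093198
Locus 8: 2 * 0.13 * 0.87 = 0.2262
RMP = 9.123e-08

9.123e-08


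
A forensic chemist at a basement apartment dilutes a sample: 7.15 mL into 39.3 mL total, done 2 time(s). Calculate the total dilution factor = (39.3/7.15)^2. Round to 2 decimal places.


Dilution factor calculation:
Single dilution = V_total / V_sample = 39.3 / 7.15 ≈ 5.496503
Number of dilutions = 2
Total DF = (39.3 / 7.15)^2 (full precision, rounded at the end) = 30.21

30.21


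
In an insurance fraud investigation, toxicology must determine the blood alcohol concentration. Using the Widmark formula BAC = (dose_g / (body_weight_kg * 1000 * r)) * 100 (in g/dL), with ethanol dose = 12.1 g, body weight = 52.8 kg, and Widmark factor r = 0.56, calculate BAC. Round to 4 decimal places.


Applying the Widmark formula:
BAC = (dose_g / (body_wt * 1000 * r)) * 100
Denominator = 52.8 * 1000 * 0.56 = 29568
BAC = (12.1 / 29568) * 100
BAC = 0.0409 g/dL

0.0409


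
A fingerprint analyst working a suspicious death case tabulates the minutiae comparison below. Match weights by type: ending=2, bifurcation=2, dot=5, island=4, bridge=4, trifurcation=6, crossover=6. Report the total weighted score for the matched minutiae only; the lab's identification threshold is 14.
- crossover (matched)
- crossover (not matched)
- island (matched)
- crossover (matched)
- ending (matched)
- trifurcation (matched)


Weighted minutiae match score:
  crossover: matched, +6 (running total 6)
  crossover: not matched, +0
  island: matched, +4 (running total 10)
  crossover: matched, +6 (running total 16)
  ending: matched, +2 (running total 18)
  trifurcation: matched, +6 (running total 24)
Total score = 24
Threshold = 14; verdict = identification

24


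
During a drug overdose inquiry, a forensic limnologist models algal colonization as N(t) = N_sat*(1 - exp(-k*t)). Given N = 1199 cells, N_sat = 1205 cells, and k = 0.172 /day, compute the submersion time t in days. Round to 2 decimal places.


PMSI from diatom colonization curve:
N / N_sat = 1199 / 1205 = 0.995021
1 - N/N_sat = 0.004979
ln(1 - N/N_sat) = -5.302526
t = -ln(1 - N/N_sat) / k = -(-5.302526) / 0.172 = 30.83 days

30.83


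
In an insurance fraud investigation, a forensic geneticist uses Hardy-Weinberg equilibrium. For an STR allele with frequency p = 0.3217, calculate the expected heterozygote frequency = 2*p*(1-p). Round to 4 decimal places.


Hardy-Weinberg heterozygote frequency:
q = 1 - p = 1 - 0.3217 = 0.6783
2pq = 2 * 0.3217 * 0.6783 = 0.4364

0.4364


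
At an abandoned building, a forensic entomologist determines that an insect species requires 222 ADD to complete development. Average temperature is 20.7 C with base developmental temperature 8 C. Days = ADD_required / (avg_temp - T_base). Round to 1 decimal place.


Insect development time:
Effective temperature = avg_temp - T_base = 20.7 - 8 = 12.7 C
Days = ADD / effective_temp = 222 / 12.7 = 17.5 days

17.5


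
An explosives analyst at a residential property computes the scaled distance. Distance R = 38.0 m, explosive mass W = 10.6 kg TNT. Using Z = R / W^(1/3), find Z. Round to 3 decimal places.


Scaled distance calculation:
W^(1/3) = 10.6^(1/3) = 2.196689
Z = R / W^(1/3) = 38.0 / 2.196689
Z = 17.299 m/kg^(1/3)

17.299


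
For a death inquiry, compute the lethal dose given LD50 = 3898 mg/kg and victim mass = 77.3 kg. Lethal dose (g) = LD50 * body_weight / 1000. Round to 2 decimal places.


Lethal dose calculation:
Lethal dose = LD50 * body_weight / 1000
= 3898 * 77.3 / 1000
= 301315.4 / 1000
= 301.32 g

301.32


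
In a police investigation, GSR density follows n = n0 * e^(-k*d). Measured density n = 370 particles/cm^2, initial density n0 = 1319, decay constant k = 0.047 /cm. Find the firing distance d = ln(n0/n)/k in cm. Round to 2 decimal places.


GSR distance calculation:
n0/n = 1319 / 370 = 3.564865
ln(n0/n) = 1.271126
d = 1.271126 / 0.047 = 27.05 cm

27.05


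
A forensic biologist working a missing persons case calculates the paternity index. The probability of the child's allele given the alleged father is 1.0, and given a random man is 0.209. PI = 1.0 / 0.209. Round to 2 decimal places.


Paternity Index calculation:
PI = P(allele|father) / P(allele|random)
PI = 1.0 / 0.209
PI = 4.78

4.78


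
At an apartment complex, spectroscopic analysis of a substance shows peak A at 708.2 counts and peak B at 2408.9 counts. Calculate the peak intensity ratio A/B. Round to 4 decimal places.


Spectral peak ratio:
Peak A = 708.2 counts
Peak B = 2408.9 counts
Ratio = 708.2 / 2408.9 = 0.2940

0.2940


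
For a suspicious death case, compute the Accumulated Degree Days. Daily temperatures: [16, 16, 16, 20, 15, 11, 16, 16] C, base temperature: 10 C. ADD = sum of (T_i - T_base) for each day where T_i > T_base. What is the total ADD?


Computing ADD day by day:
Day 1: max(0, 16 - 10) = 6
Day 2: max(0, 16 - 10) = 6
Day 3: max(0, 16 - 10) = 6
Day 4: max(0, 20 - 10) = 10
Day 5: max(0, 15 - 10) = 5
Day 6: max(0, 11 - 10) = 1
Day 7: max(0, 16 - 10) = 6
Day 8: max(0, 16 - 10) = 6
Total ADD = 46

46


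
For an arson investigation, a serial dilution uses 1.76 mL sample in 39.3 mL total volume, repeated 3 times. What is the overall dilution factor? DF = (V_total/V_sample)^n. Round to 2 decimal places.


Dilution factor calculation:
Single dilution = V_total / V_sample = 39.3 / 1.76 ≈ 22.329545
Number of dilutions = 3
Total DF = (39.3 / 1.76)^3 (full precision, rounded at the end) = 11133.70

11133.70


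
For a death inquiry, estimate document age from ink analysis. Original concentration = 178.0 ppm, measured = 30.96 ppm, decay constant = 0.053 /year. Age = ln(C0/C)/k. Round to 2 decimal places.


Document age estimation:
C0/C = 178.0 / 30.96 = 5.749354
ln(C0/C) = 1.749088
t = 1.749088 / 0.053 = 33.00 years

33.00


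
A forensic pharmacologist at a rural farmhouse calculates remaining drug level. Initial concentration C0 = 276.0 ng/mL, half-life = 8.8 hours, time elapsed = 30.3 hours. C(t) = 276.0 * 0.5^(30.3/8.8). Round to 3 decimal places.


Drug concentration decay:
Number of half-lives = t / t_half = 30.3 / 8.8 = 3.443182
Decay factor = 0.5^3.443182 = 0.09193882
C(t) = 276.0 * 0.09193882 = 25.375 ng/mL

25.375


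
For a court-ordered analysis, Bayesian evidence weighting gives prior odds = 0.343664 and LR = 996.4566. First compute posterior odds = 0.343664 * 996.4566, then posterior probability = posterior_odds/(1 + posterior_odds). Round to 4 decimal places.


Bayesian evidence evaluation:
Posterior odds = prior_odds * LR = 0.343664 * 996.4566 = 342.4463
Posterior probability = posterior_odds / (1 + posterior_odds)
= 342.4463 / (1 + 342.4463)
= 342.4463 / 343.4463
= 0.9971

0.9971


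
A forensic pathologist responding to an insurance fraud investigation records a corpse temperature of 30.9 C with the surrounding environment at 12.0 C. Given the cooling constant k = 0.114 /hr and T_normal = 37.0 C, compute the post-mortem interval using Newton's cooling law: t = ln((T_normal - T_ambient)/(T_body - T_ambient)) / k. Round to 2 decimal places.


Using Newton's law of cooling:
t = ln((T_normal - T_ambient) / (T_body - T_ambient)) / k
T_normal - T_ambient = 25.0
T_body - T_ambient = 18.9
Ratio = 1.322751
ln(ratio) = 0.279714
t = 0.279714 / 0.114 = 2.45 hours

2.45


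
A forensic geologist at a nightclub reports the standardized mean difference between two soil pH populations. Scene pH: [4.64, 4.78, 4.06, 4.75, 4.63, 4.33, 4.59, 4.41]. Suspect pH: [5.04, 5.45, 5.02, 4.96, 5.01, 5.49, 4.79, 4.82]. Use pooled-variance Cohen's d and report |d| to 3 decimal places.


Pooled-variance Cohen's d for soil pH comparison:
Scene mean = 36.19 / 8 = 4.52375
Suspect mean = 40.58 / 8 = 5.0725
Scene sample variance s_s^2 = 0.058798
Suspect sample variance s_c^2 = 0.068679
Pooled variance = ((n_s-1)*s_s^2 + (n_c-1)*s_c^2) / (n_s + n_c - 2) = 0.063738
Pooled SD = sqrt(0.063738) = 0.252464
Mean difference = -0.54875
|d| = |-0.54875| / 0.252464 = 2.174

2.174


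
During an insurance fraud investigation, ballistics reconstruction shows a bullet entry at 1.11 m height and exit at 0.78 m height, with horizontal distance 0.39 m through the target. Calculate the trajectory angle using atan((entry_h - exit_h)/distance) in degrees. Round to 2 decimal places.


Bullet trajectory angle:
Height difference = 1.11 - 0.78 = 0.33 m
angle = atan(0.33 / 0.39)
angle = atan(0.846154)
angle = 40.24 degrees

40.24


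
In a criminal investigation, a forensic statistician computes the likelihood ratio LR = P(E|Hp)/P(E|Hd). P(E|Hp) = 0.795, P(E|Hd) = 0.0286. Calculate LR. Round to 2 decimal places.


Likelihood ratio calculation:
LR = P(E|Hp) / P(E|Hd)
LR = 0.795 / 0.0286
LR = 27.80

27.80


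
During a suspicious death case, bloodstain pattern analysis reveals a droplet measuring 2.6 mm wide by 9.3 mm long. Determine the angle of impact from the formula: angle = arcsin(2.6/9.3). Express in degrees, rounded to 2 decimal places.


Blood spatter impact angle calculation:
width / length = 2.6 / 9.3 = 0.27957
angle = arcsin(0.27957)
angle = 16.23 degrees

16.23


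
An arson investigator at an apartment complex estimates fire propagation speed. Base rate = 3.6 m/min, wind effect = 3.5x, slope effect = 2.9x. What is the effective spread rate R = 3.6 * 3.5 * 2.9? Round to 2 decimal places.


Fire spread rate calculation:
R = R0 * wind_factor * slope_factor
= 3.6 * 3.5 * 2.9
= 12.6 * 2.9
= 36.54 m/min

36.54


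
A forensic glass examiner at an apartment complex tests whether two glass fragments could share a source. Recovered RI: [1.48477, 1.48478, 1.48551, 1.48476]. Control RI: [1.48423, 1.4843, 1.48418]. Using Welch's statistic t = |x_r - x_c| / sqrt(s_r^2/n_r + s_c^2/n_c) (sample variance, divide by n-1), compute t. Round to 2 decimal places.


Welch's t-criterion for glass RI comparison:
Recovered mean = sum / n_r = 5.93982 / 4 = 1.484955
Control mean = sum / n_c = 4.45271 / 3 = 1.4842367
Recovered sample variance s_r^2 = 1.36967e-07
Control sample variance s_c^2 = 3.63333e-09
Welch SE (unpooled) = sqrt(s_r^2/n_r + s_c^2/n_c) = sqrt(3.42417e-08 + 1.21111e-09) = sqrt(3.54528e-08) = 0.000188289
|mean_r - mean_c| = 0.000718333
t = 0.000718333 / 0.000188289 = 3.82

3.82


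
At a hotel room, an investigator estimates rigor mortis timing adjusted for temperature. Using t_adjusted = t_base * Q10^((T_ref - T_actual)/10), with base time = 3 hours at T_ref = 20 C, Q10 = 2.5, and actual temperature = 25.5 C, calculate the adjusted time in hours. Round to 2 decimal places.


Rigor mortis time adjustment:
Exponent = (T_ref - T_actual) / 10 = (20 - 25.5) / 10 = -0.55
Q10 factor = 2.5^-0.55 = 0.60413
t_adjusted = 3 * 0.60413 = 1.81 hours

1.81


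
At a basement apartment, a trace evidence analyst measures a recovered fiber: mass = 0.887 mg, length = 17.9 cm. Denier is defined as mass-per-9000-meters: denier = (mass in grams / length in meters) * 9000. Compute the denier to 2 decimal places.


Denier calculation:
Mass in grams = 0.887 mg / 1000 = 0.000887 g
Length in meters = 17.9 cm / 100 = 0.179 m
Linear density = mass / length = 0.000887 / 0.179 = 0.00495531 g/m
Denier = (g/m) * 9000 = 0.00495531 * 9000 = 44.60

44.60


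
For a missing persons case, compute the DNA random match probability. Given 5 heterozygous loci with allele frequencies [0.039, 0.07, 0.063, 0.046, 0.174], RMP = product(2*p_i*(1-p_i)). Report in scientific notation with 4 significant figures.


Computing RMP for 5 loci:
Locus 1: 2 * 0.039 * 0.961 = 0.074958
Locus 2: 2 * 0.07 * 0.93 = 0.1302
Locus 3: 2 * 0.063 * 0.937 = 0.118062
Locus 4: 2 * 0.046 * 0.954 = 0.087768
Locus 5: 2 * 0.174 * 0.826 = 0.287448
RMP = 2.907e-05

2.907e-05


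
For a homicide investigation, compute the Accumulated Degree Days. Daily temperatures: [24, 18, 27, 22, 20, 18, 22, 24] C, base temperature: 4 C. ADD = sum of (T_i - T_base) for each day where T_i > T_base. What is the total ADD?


Computing ADD day by day:
Day 1: max(0, 24 - 4) = 20
Day 2: max(0, 18 - 4) = 14
Day 3: max(0, 27 - 4) = 23
Day 4: max(0, 22 - 4) = 18
Day 5: max(0, 20 - 4) = 16
Day 6: max(0, 18 - 4) = 14
Day 7: max(0, 22 - 4) = 18
Day 8: max(0, 24 - 4) = 20
Total ADD = 143

143


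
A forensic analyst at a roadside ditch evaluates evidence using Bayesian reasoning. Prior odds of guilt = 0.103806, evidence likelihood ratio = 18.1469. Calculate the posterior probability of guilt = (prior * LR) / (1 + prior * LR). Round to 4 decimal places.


Bayesian evidence evaluation:
Posterior odds = prior_odds * LR = 0.103806 * 18.1469 = 1.883757
Posterior probability = posterior_odds / (1 + posterior_odds)
= 1.883757 / (1 + 1.883757)
= 1.883757 / 2.883757
= 0.6532

0.6532


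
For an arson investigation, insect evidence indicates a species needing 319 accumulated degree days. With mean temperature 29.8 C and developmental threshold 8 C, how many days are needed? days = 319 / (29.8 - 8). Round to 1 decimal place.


Insect development time:
Effective temperature = avg_temp - T_base = 29.8 - 8 = 21.8 C
Days = ADD / effective_temp = 319 / 21.8 = 14.6 days

14.6
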